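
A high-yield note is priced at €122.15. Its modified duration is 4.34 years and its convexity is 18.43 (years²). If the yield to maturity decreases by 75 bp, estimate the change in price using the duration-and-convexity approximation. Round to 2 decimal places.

+€4.04

Duration effect: -D_mod·Δy = -4.34 × (-0.0075) = +0.032550
Convexity effect: ½·C·(Δy)² = 0.5 × 18.43 × (-0.0075)² = +0.00051834375
ΔP/P ≈ +0.032550 + 0.00051834375 = +0.03306834375
ΔP ≈ 122.15 × (+0.03306834375) = +4.0392981890625.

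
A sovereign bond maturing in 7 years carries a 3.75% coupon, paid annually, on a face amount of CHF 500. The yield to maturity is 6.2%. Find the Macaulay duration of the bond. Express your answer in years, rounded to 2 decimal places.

Periodic yield y = 0.062. Discount each cash flow and weight by its year:
  t   CF        PV=CF/(1+0.062)^t    t·PV
  1        18.75        17.6554        17.6554
  2        18.75        16.6246        33.2493
  3        18.75        15.6541        46.9623
  4        18.75        14.7402        58.9608
  5        18.75        13.8797        69.3983
  6        18.75        13.0694        78.4161
  7       518.75       340.4760     2,383.3319
  Σ                    432.0993     2,687.9740
Price P = Σ PV = 432.0993.
Macaulay duration = Σ(t·PV) / P = 2,687.9740 / 432.0993 = 6.22073 years.

6.22 years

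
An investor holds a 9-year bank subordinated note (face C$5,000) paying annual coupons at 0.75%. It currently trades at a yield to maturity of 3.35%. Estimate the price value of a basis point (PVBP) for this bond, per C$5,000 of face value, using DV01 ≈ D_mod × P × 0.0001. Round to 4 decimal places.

Periodic yield y = 0.0335.
  t   CF        PV=CF/(1+0.0335)^t    t·PV
  1        37.50        36.2845        36.2845
  2        37.50        35.1083        70.2167
  3        37.50        33.9703       101.9110
  4        37.50        32.8692       131.4769
  5        37.50        31.8038       159.0189
  6        37.50        30.7729       184.6374
  7        37.50        29.7754       208.4279
  8        37.50        28.8103       230.4822
  9     5,037.50     3,744.7319    33,702.5871
  Σ                  4,004.1266    34,825.0426
P = 4,004.1266; D_Mac = 8.69729 yrs; D_mod = 8.41537 yrs.
DV01 ≈ 8.41537 × 4,004.1266 × 0.0001 = 3.369622.

C$3.3696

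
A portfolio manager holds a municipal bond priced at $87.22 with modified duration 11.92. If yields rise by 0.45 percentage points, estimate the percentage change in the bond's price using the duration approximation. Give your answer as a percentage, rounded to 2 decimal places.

-5.36%

Duration approximation: ΔP/P ≈ -D_mod · Δy = -11.92 × (+0.0045) = -0.053640.
As a percentage: -5.3640%.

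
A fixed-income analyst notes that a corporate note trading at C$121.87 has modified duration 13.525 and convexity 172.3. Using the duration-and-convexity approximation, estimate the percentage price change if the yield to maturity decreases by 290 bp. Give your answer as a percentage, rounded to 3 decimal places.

+46.468%

Duration effect: -D_mod·Δy = -13.525 × (-0.029) = +0.392225
Convexity effect: ½·C·(Δy)² = 0.5 × 172.3 × (-0.029)² = +0.07245215
ΔP/P ≈ +0.392225 + 0.07245215 = +0.46467715
= +46.467715%.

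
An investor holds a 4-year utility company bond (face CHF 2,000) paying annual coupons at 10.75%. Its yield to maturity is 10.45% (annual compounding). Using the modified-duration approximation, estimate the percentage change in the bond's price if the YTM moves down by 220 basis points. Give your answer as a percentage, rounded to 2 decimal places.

+6.89%

Periodic yield y = 0.1045. Modified duration first:
  t   CF        PV=CF/(1+0.1045)^t    t·PV
  1       215.00       194.6582       194.6582
  2       215.00       176.2410       352.4821
  3       215.00       159.5663       478.6990
  4     2,215.00     1,488.3698     5,953.4792
  Σ                  2,018.8354     6,979.3185
P = 2,018.8354; D_Mac = 3.45710 yrs; D_mod = 3.45710/(1+0.1045) = 3.13001 yrs.
ΔP/P ≈ -D_mod · Δy = -3.13001 × (-0.022) = +0.068860 = +6.8860%.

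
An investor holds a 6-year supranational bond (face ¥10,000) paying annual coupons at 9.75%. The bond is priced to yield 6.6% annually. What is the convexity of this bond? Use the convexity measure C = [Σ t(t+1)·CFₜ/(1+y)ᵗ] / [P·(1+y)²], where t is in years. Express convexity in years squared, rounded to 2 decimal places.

28.04

With y = 0.066:
  t   CF        PV=CF/(1+0.066)^t    t·PV        t(t+1)·PV
  1       975.00       914.6341       914.6341       1,829.2683
  2       975.00       858.0058     1,716.0115       5,148.0346
  3       975.00       804.8835     2,414.6504       9,658.6015
  4       975.00       755.0501     3,020.2006      15,101.0030
  5       975.00       708.3022     3,541.5110      21,249.0661
  6    10,975.00     7,479.3060    44,875.8359     314,130.8512
  Σ                 11,520.1817    56,482.8435     367,116.8246
P = 11,520.1817.
Convexity = Σ t(t+1)·PV / [P·(1+y)²] = 367,116.8246 / (11,520.1817 × 1.136356) = 28.04339.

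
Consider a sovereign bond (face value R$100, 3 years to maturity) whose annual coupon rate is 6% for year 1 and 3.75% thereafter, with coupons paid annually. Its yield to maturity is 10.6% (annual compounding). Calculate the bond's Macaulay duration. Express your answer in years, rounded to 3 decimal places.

Periodic yield y = 0.106. Discount each cash flow and weight by its year:
  t   CF        PV=CF/(1+0.106)^t    t·PV
  1         6.00         5.4250         5.4250
  2         3.75         3.0656         6.1313
  3       103.75        76.6872       230.0615
  Σ                     85.1778       241.6177
Price P = Σ PV = 85.1778.
Macaulay duration = Σ(t·PV) / P = 241.6177 / 85.1778 = 2.83663 years.

2.837 years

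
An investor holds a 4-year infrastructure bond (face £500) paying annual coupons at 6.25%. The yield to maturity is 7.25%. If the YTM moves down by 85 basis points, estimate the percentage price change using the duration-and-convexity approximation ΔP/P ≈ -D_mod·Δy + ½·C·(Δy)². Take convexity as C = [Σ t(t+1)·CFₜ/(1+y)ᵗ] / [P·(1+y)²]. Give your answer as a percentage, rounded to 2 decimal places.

With y = 0.0725:
  t   CF        PV=CF/(1+0.0725)^t    t·PV        t(t+1)·PV
  1        31.25        29.1375        29.1375          58.2751
  2        31.25        27.1679        54.3357         163.0072
  3        31.25        25.3313        75.9940         303.9760
  4       531.25       401.5224     1,606.0895       8,030.4473
  Σ                    483.1591     1,765.5567       8,555.7055
P = 483.1591; D_Mac = 3.65419 yrs; D_mod = 3.40717 yrs; C = 15.39469.
Duration effect: -3.40717 × (-0.0085) = +0.028961
Convexity effect: 0.5 × 15.39469 × (-0.0085)² = +0.0005561
ΔP/P ≈ +0.028961 + 0.0005561 = +0.029517 = +2.9517%.

+2.95%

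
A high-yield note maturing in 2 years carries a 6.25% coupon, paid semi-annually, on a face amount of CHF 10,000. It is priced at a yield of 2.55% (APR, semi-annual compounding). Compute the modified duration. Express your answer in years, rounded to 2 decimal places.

1.89 years

Periodic yield y = 0.01275. First find Macaulay duration:
  t   CF        PV=CF/(1+0.01275)^t    t·PV
  1       312.50       308.5658       308.5658
  2       312.50       304.6811       609.3622
  3       312.50       300.8453       902.5360
  4    10,312.50     9,802.9086    39,211.6345
  Σ                 10,717.0008    41,032.0984
P = 10,717.0008; Macaulay duration = 41,032.0984 / 10,717.0008 = 3.82869 half-year periods = 1.91435 years.
Modified duration = D_Mac / (1 + y) = 1.91435 / 1.01275 = 1.89025 years.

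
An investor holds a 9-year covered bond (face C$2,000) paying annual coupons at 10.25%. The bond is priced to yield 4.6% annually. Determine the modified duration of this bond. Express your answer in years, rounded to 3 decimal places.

6.440 years

Periodic yield y = 0.046. First find Macaulay duration:
  t   CF        PV=CF/(1+0.046)^t    t·PV
  1       205.00       195.9847       195.9847
  2       205.00       187.3659       374.7317
  3       205.00       179.1261       537.3782
  4       205.00       171.2486       684.9945
  5       205.00       163.7176       818.5881
  6       205.00       156.5178       939.1068
  7       205.00       149.6346     1,047.4423
  8       205.00       143.0541     1,144.4330
  9     2,205.00     1,471.0364    13,239.3280
  Σ                  2,817.6859    18,981.9875
P = 2,817.6859; Macaulay duration = 18,981.9875 / 2,817.6859 = 6.73673 years.
Modified duration = D_Mac / (1 + y) = 6.73673 / 1.046 = 6.44047 years.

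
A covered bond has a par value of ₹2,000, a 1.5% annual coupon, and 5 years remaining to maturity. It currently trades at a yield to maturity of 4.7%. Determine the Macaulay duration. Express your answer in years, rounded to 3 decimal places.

Periodic yield y = 0.047. Discount each cash flow and weight by its year:
  t   CF        PV=CF/(1+0.047)^t    t·PV
  1        30.00        28.6533        28.6533
  2        30.00        27.3670        54.7341
  3        30.00        26.1385        78.4156
  4        30.00        24.9652        99.8607
  5     2,030.00     1,613.4764     8,067.3822
  Σ                  1,720.6005     8,329.0459
Price P = Σ PV = 1,720.6005.
Macaulay duration = Σ(t·PV) / P = 8,329.0459 / 1,720.6005 = 4.84078 years.

4.841 years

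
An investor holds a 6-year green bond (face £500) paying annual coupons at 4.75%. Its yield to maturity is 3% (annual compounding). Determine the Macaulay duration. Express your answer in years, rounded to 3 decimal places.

Periodic yield y = 0.03. Discount each cash flow and weight by its year:
  t   CF        PV=CF/(1+0.03)^t    t·PV
  1        23.75        23.0583        23.0583
  2        23.75        22.3867        44.7733
  3        23.75        21.7346        65.2038
  4        23.75        21.1016        84.4063
  5        23.75        20.4870       102.4348
  6       523.75       438.6324     2,631.7943
  Σ                    547.4004     2,951.6707
Price P = Σ PV = 547.4004.
Macaulay duration = Σ(t·PV) / P = 2,951.6707 / 547.4004 = 5.39216 years.

5.392 years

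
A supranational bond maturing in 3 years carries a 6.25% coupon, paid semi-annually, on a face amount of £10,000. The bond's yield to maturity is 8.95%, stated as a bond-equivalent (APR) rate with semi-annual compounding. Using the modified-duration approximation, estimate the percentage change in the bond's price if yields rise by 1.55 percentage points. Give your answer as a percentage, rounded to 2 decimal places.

Periodic yield y = 0.04475. Modified duration first:
  t   CF        PV=CF/(1+0.04475)^t    t·PV
  1       312.50       299.1146       299.1146
  2       312.50       286.3026       572.6052
  3       312.50       274.0393       822.1180
  4       312.50       262.3013     1,049.2053
  5       312.50       251.0661     1,255.3306
  6    10,312.50     7,930.3012    47,581.8072
  Σ                  9,303.1252    51,580.1809
P = 9,303.1252; D_Mac = 5.54439 half-year periods = 2.77220 yrs; D_mod = 2.77220/(1+0.04475) = 2.65345 yrs.
ΔP/P ≈ -D_mod · Δy = -2.65345 × (+0.0155) = -0.041129 = -4.1129%.

-4.11%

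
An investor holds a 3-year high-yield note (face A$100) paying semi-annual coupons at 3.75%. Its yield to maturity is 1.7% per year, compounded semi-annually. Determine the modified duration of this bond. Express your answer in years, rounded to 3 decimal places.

2.846 years

Periodic yield y = 0.0085. First find Macaulay duration:
  t   CF        PV=CF/(1+0.0085)^t    t·PV
  1        1.875         1.8592         1.8592
  2        1.875         1.8435         3.6871
  3        1.875         1.8280         5.4840
  4        1.875         1.8126         7.2503
  5        1.875         1.7973         8.9865
  6      101.875        96.8305       580.9830
  Σ                    105.9711       608.2501
P = 105.9711; Macaulay duration = 608.2501 / 105.9711 = 5.73977 half-year periods = 2.86989 years.
Modified duration = D_Mac / (1 + y) = 2.86989 / 1.0085 = 2.84570 years.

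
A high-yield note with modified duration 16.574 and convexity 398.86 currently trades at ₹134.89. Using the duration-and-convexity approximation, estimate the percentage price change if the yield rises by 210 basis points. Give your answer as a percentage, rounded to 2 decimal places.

-26.01%

Duration effect: -D_mod·Δy = -16.574 × (+0.021) = -0.348054
Convexity effect: ½·C·(Δy)² = 0.5 × 398.86 × (0.021)² = +0.08794863
ΔP/P ≈ -0.348054 + 0.08794863 = -0.26010537
= -26.010537%.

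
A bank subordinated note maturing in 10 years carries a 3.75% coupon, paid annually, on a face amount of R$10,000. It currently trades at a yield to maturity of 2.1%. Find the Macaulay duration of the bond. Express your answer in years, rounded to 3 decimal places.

Periodic yield y = 0.021. Discount each cash flow and weight by its year:
  t   CF        PV=CF/(1+0.021)^t    t·PV
  1       375.00       367.2870       367.2870
  2       375.00       359.7326       719.4652
  3       375.00       352.3336     1,057.0008
  4       375.00       345.0868     1,380.3470
  5       375.00       337.9890     1,689.9450
  6       375.00       331.0372     1,986.2233
  7       375.00       324.2284     2,269.5989
  8       375.00       317.5597     2,540.4773
  9       375.00       311.0281     2,799.2527
  10   10,375.00     8,428.1195    84,281.1950
  Σ                 11,474.4018    99,090.7920
Price P = Σ PV = 11,474.4018.
Macaulay duration = Σ(t·PV) / P = 99,090.7920 / 11,474.4018 = 8.63581 years.

8.636 years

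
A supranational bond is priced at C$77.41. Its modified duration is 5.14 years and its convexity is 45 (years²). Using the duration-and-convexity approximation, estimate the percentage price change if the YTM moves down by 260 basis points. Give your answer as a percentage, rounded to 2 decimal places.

Duration effect: -D_mod·Δy = -5.14 × (-0.026) = +0.133640
Convexity effect: ½·C·(Δy)² = 0.5 × 45 × (-0.026)² = +0.0152100
ΔP/P ≈ +0.133640 + 0.0152100 = +0.148850
= +14.8850%.

+14.89%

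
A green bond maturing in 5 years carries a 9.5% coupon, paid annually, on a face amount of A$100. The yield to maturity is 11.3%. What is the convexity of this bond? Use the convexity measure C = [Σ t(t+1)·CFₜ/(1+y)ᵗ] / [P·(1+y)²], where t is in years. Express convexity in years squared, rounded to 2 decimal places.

18.95

With y = 0.113:
  t   CF        PV=CF/(1+0.113)^t    t·PV        t(t+1)·PV
  1         9.50         8.5355         8.5355          17.0710
  2         9.50         7.6689        15.3378          46.0134
  3         9.50         6.8903        20.6709          82.6836
  4         9.50         6.1907        24.7630         123.8149
  5       109.50        64.1118       320.5592       1,923.3554
  Σ                     93.3973       389.8664       2,192.9384
P = 93.3973.
Convexity = Σ t(t+1)·PV / [P·(1+y)²] = 2,192.9384 / (93.3973 × 1.238769) = 18.95404.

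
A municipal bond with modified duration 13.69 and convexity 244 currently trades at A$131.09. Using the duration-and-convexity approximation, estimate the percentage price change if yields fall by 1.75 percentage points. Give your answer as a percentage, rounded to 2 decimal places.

Duration effect: -D_mod·Δy = -13.69 × (-0.0175) = +0.239575
Convexity effect: ½·C·(Δy)² = 0.5 × 244 × (-0.0175)² = +0.0373625
ΔP/P ≈ +0.239575 + 0.0373625 = +0.2769375
= +27.69375%.

+27.69%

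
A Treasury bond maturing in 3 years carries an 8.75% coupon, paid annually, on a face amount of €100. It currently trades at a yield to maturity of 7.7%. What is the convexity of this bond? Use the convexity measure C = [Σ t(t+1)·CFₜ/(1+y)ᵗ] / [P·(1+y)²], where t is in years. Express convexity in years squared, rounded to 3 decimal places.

With y = 0.077:
  t   CF        PV=CF/(1+0.077)^t    t·PV        t(t+1)·PV
  1         8.75         8.1244         8.1244          16.2488
  2         8.75         7.5436        15.0871          45.2614
  3       108.75        87.0527       261.1580       1,044.6322
  Σ                    102.7207       284.3696       1,106.1424
P = 102.7207.
Convexity = Σ t(t+1)·PV / [P·(1+y)²] = 1,106.1424 / (102.7207 × 1.159929) = 9.28372.

9.284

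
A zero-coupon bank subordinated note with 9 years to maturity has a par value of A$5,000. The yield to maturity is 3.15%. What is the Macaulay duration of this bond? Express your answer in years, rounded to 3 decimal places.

9.000 years

A zero-coupon bond has a single cash flow at maturity, so its Macaulay duration equals its maturity: 9 years.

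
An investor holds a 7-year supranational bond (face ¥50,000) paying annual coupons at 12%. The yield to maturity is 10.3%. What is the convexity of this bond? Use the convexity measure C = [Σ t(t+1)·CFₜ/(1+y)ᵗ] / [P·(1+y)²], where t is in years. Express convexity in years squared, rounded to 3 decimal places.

With y = 0.103:
  t   CF        PV=CF/(1+0.103)^t    t·PV        t(t+1)·PV
  1     6,000.00     5,439.7099     5,439.7099      10,879.4198
  2     6,000.00     4,931.7406     9,863.4812      29,590.4436
  3     6,000.00     4,471.2063    13,413.6190      53,654.4762
  4     6,000.00     4,053.6776    16,214.7102      81,073.5512
  5     6,000.00     3,675.1383    18,375.6916     110,254.1494
  6     6,000.00     3,331.9477    19,991.6862     139,941.8034
  7    56,000.00    28,194.1782   197,359.2472   1,578,873.9776
  Σ                 54,097.5986   280,658.1453   2,004,267.8210
P = 54,097.5986.
Convexity = Σ t(t+1)·PV / [P·(1+y)²] = 2,004,267.8210 / (54,097.5986 × 1.216609) = 30.45277.

30.453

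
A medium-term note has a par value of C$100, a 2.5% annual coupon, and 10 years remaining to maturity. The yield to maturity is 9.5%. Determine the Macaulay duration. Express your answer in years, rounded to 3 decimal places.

Periodic yield y = 0.095. Discount each cash flow and weight by its year:
  t   CF        PV=CF/(1+0.095)^t    t·PV
  1         2.50         2.2831         2.2831
  2         2.50         2.0850         4.1701
  3         2.50         1.9041         5.7124
  4         2.50         1.7389         6.9557
  5         2.50         1.5881         7.9403
  6         2.50         1.4503         8.7017
  7         2.50         1.3245         9.2713
  8         2.50         1.2096         9.6765
  9         2.50         1.1046         9.9416
  10      102.50        41.3602       413.6020
  Σ                     56.0484       478.2548
Price P = Σ PV = 56.0484.
Macaulay duration = Σ(t·PV) / P = 478.2548 / 56.0484 = 8.53289 years.

8.533 years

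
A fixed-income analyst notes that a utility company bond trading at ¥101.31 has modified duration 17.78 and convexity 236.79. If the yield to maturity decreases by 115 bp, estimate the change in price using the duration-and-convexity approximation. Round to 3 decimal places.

Duration effect: -D_mod·Δy = -17.78 × (-0.0115) = +0.204470
Convexity effect: ½·C·(Δy)² = 0.5 × 236.79 × (-0.0115)² = +0.01565773875
ΔP/P ≈ +0.204470 + 0.01565773875 = +0.22012773875
ΔP ≈ 101.31 × (+0.22012773875) = +22.3011412127625.

+¥22.301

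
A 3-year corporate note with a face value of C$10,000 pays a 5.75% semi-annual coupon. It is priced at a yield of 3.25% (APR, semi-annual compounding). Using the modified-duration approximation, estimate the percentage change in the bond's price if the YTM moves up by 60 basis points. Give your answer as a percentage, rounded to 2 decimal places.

-1.66%

Periodic yield y = 0.01625. Modified duration first:
  t   CF        PV=CF/(1+0.01625)^t    t·PV
  1       287.50       282.9028       282.9028
  2       287.50       278.3792       556.7583
  3       287.50       273.9278       821.7835
  4       287.50       269.5477     1,078.1908
  5       287.50       265.2376     1,326.1879
  6    10,287.50     9,339.1316    56,034.7898
  Σ                 10,709.1267    60,100.6131
P = 10,709.1267; D_Mac = 5.61209 half-year periods = 2.80605 yrs; D_mod = 2.80605/(1+0.01625) = 2.76118 yrs.
ΔP/P ≈ -D_mod · Δy = -2.76118 × (+0.006) = -0.016567 = -1.6567%.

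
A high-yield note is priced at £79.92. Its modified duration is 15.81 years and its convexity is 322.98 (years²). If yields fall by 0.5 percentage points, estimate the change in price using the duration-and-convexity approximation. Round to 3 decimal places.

Duration effect: -D_mod·Δy = -15.81 × (-0.005) = +0.079050
Convexity effect: ½·C·(Δy)² = 0.5 × 322.98 × (-0.005)² = +0.00403725
ΔP/P ≈ +0.079050 + 0.00403725 = +0.08308725
ΔP ≈ 79.92 × (+0.08308725) = +6.64033302.

+£6.640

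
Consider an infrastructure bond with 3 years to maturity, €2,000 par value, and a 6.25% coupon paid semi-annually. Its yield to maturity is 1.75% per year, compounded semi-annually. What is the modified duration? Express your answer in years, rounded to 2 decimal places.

Periodic yield y = 0.00875. First find Macaulay duration:
  t   CF        PV=CF/(1+0.00875)^t    t·PV
  1        62.50        61.9579        61.9579
  2        62.50        61.4204       122.8409
  3        62.50        60.8877       182.6630
  4        62.50        60.3595       241.4381
  5        62.50        59.8360       299.1798
  6     2,062.50     1,957.4590    11,744.7539
  Σ                  2,261.9205    12,652.8336
P = 2,261.9205; Macaulay duration = 12,652.8336 / 2,261.9205 = 5.59385 half-year periods = 2.79692 years.
Modified duration = D_Mac / (1 + y) = 2.79692 / 1.00875 = 2.77266 years.

2.77 years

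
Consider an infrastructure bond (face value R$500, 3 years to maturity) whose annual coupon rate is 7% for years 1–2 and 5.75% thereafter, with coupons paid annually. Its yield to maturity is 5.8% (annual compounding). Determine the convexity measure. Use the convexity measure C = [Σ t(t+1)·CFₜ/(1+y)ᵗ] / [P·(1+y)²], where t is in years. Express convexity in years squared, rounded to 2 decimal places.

9.81

With y = 0.058:
  t   CF        PV=CF/(1+0.058)^t    t·PV        t(t+1)·PV
  1        35.00        33.0813        33.0813          66.1626
  2        35.00        31.2678        62.5355         187.6065
  3       528.75       446.4711     1,339.4134       5,357.6535
  Σ                    510.8202     1,435.0302       5,611.4226
P = 510.8202.
Convexity = Σ t(t+1)·PV / [P·(1+y)²] = 5,611.4226 / (510.8202 × 1.119364) = 9.81372.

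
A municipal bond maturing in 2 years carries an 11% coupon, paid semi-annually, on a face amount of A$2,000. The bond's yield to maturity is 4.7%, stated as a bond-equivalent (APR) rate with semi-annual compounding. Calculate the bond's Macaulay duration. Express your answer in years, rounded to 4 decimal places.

Periodic yield y = 0.0235. Discount each cash flow and weight by its period:
  t   CF        PV=CF/(1+0.0235)^t    t·PV
  1       110.00       107.4744       107.4744
  2       110.00       105.0067       210.0134
  3       110.00       102.5957       307.7871
  4     2,110.00     1,922.7865     7,691.1461
  Σ                  2,237.8633     8,316.4209
Price P = Σ PV = 2,237.8633.
Macaulay duration = Σ(t·PV) / P = 8,316.4209 / 2,237.8633 = 3.71623 half-year periods.
In years: 3.71623 / 2 = 1.85812 years.

1.8581 years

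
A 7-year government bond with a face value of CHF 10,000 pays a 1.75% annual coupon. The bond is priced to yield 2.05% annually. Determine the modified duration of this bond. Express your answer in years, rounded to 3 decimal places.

Periodic yield y = 0.0205. First find Macaulay duration:
  t   CF        PV=CF/(1+0.0205)^t    t·PV
  1       175.00       171.4846       171.4846
  2       175.00       168.0398       336.0795
  3       175.00       164.6641       493.9924
  4       175.00       161.3563       645.4253
  5       175.00       158.1150       790.5749
  6       175.00       154.9387       929.6324
  7    10,175.00     8,827.6144    61,793.3008
  Σ                  9,806.2129    65,160.4899
P = 9,806.2129; Macaulay duration = 65,160.4899 / 9,806.2129 = 6.64482 years.
Modified duration = D_Mac / (1 + y) = 6.64482 / 1.0205 = 6.51133 years.

6.511 years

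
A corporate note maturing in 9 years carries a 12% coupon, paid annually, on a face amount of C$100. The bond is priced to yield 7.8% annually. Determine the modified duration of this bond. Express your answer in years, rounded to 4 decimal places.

5.8552 years

Periodic yield y = 0.078. First find Macaulay duration:
  t   CF        PV=CF/(1+0.078)^t    t·PV
  1        12.00        11.1317        11.1317
  2        12.00        10.3263        20.6526
  3        12.00         9.5791        28.7373
  4        12.00         8.8860        35.5440
  5        12.00         8.2430        41.2152
  6        12.00         7.6466        45.8796
  7        12.00         7.0933        49.6533
  8        12.00         6.5801        52.6406
  9       112.00        56.9704       512.7335
  Σ                    126.4565       798.1878
P = 126.4565; Macaulay duration = 798.1878 / 126.4565 = 6.31195 years.
Modified duration = D_Mac / (1 + y) = 6.31195 / 1.078 = 5.85524 years.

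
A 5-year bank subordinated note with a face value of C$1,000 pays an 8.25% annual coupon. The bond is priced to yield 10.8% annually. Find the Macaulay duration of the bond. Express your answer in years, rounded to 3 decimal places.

Periodic yield y = 0.108. Discount each cash flow and weight by its year:
  t   CF        PV=CF/(1+0.108)^t    t·PV
  1        82.50        74.4585        74.4585
  2        82.50        67.2008       134.4016
  3        82.50        60.6505       181.9516
  4        82.50        54.7388       218.9550
  5     1,082.50       648.2300     3,241.1498
  Σ                    905.2785     3,850.9165
Price P = Σ PV = 905.2785.
Macaulay duration = Σ(t·PV) / P = 3,850.9165 / 905.2785 = 4.25385 years.

4.254 years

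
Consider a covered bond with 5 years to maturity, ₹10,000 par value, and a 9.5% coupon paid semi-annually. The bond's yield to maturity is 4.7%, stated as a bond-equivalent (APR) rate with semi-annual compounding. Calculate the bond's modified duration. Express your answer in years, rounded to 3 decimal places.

4.093 years

Periodic yield y = 0.0235. First find Macaulay duration:
  t   CF        PV=CF/(1+0.0235)^t    t·PV
  1       475.00       464.0938       464.0938
  2       475.00       453.4380       906.8760
  3       475.00       443.0269     1,329.0806
  4       475.00       432.8548     1,731.4191
  5       475.00       422.9163     2,114.5813
  6       475.00       413.2059     2,479.2355
  7       475.00       403.7185     2,826.0297
  8       475.00       394.4490     3,155.5918
  9       475.00       385.3923     3,468.5303
  10   10,475.00     8,303.7748    83,037.7478
  Σ                 12,116.8702   101,513.1860
P = 12,116.8702; Macaulay duration = 101,513.1860 / 12,116.8702 = 8.37784 half-year periods = 4.18892 years.
Modified duration = D_Mac / (1 + y) = 4.18892 / 1.0235 = 4.09274 years.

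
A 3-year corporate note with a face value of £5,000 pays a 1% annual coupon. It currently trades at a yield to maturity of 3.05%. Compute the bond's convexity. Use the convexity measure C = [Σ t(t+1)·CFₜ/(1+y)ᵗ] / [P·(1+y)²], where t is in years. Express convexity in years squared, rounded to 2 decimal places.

With y = 0.0305:
  t   CF        PV=CF/(1+0.0305)^t    t·PV        t(t+1)·PV
  1        50.00        48.5201        48.5201          97.0403
  2        50.00        47.0841        94.1681         282.5044
  3     5,050.00     4,614.7416    13,844.2249      55,376.8994
  Σ                  4,710.3458    13,986.9131      55,756.4441
P = 4,710.3458.
Convexity = Σ t(t+1)·PV / [P·(1+y)²] = 55,756.4441 / (4,710.3458 × 1.061930) = 11.14670.

11.15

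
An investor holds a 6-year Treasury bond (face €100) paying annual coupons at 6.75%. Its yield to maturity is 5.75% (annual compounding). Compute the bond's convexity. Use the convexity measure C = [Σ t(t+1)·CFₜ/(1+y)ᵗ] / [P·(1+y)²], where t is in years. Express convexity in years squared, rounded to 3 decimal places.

With y = 0.0575:
  t   CF        PV=CF/(1+0.0575)^t    t·PV        t(t+1)·PV
  1         6.75         6.3830         6.3830          12.7660
  2         6.75         6.0359        12.0718          36.2155
  3         6.75         5.7077        17.1232          68.4926
  4         6.75         5.3974        21.5895         107.9474
  5         6.75         5.1039        25.5195         153.1169
  6       106.75        76.3283       457.9698       3,205.7889
  Σ                    104.9562       540.6568       3,584.3273
P = 104.9562.
Convexity = Σ t(t+1)·PV / [P·(1+y)²] = 3,584.3273 / (104.9562 × 1.118306) = 30.53788.

30.538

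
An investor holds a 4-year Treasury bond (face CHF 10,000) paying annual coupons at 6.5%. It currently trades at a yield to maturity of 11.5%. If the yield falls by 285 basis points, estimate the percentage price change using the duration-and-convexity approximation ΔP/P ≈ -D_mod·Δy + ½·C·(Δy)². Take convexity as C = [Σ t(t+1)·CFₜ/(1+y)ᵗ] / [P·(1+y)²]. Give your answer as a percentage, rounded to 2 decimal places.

With y = 0.115:
  t   CF        PV=CF/(1+0.115)^t    t·PV        t(t+1)·PV
  1       650.00       582.9596       582.9596       1,165.9193
  2       650.00       522.8338     1,045.6675       3,137.0026
  3       650.00       468.9092     1,406.7276       5,626.9104
  4    10,650.00     6,890.4905    27,561.9620     137,809.8100
  Σ                  8,465.1931    30,597.3168     147,739.6422
P = 8,465.1931; D_Mac = 3.61449 yrs; D_mod = 3.24169 yrs; C = 14.03817.
Duration effect: -3.24169 × (-0.0285) = +0.092388
Convexity effect: 0.5 × 14.03817 × (-0.0285)² = +0.0057013
ΔP/P ≈ +0.092388 + 0.0057013 = +0.098089 = +9.8089%.

+9.81%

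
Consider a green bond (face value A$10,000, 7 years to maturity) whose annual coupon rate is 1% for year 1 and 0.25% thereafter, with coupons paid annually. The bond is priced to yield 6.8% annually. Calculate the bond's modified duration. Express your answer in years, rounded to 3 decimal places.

Periodic yield y = 0.068. First find Macaulay duration:
  t   CF        PV=CF/(1+0.068)^t    t·PV
  1       100.00        93.6330        93.6330
  2        25.00        21.9178        43.8357
  3        25.00        20.5223        61.5669
  4        25.00        19.2156        76.8626
  5        25.00        17.9922        89.9609
  6        25.00        16.8466       101.0797
  7    10,025.00     6,325.3653    44,277.5572
  Σ                  6,515.4928    44,744.4958
P = 6,515.4928; Macaulay duration = 44,744.4958 / 6,515.4928 = 6.86740 years.
Modified duration = D_Mac / (1 + y) = 6.86740 / 1.068 = 6.43015 years.

6.430 years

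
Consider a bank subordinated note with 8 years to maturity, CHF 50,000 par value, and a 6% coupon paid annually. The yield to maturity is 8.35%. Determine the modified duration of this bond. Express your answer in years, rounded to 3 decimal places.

Periodic yield y = 0.0835. First find Macaulay duration:
  t   CF        PV=CF/(1+0.0835)^t    t·PV
  1     3,000.00     2,768.8048     2,768.8048
  2     3,000.00     2,555.4267     5,110.8533
  3     3,000.00     2,358.4925     7,075.4776
  4     3,000.00     2,176.7352     8,706.9406
  5     3,000.00     2,008.9849    10,044.9246
  6     3,000.00     1,854.1624    11,124.9742
  7     3,000.00     1,711.2712    11,978.8985
  8    53,000.00    27,902.5917   223,220.7337
  Σ                 43,336.4694   280,031.6074
P = 43,336.4694; Macaulay duration = 280,031.6074 / 43,336.4694 = 6.46180 years.
Modified duration = D_Mac / (1 + y) = 6.46180 / 1.0835 = 5.96382 years.

5.964 years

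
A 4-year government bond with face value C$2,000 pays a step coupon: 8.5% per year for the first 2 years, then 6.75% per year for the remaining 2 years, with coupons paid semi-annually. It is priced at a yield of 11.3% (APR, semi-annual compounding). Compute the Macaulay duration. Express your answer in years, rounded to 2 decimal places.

3.45 years

Periodic yield y = 0.0565. Discount each cash flow and weight by its period:
  t   CF        PV=CF/(1+0.0565)^t    t·PV
  1        85.00        80.4543        80.4543
  2        85.00        76.1518       152.3035
  3        85.00        72.0793       216.2378
  4        85.00        68.2246       272.8984
  5        67.50        51.2810       256.4049
  6        67.50        48.5385       291.2313
  7        67.50        45.9428       321.5995
  8     2,067.50     1,331.9549    10,655.6389
  Σ                  1,774.6271    12,246.7685
Price P = Σ PV = 1,774.6271.
Macaulay duration = Σ(t·PV) / P = 12,246.7685 / 1,774.6271 = 6.90104 half-year periods.
In years: 6.90104 / 2 = 3.45052 years.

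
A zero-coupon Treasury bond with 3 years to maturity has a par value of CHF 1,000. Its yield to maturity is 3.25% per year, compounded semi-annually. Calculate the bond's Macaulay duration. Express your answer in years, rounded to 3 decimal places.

3.000 years

A zero-coupon bond has a single cash flow at maturity, so its Macaulay duration equals its maturity: 3 years.
(Equivalently: 6 semi-annual periods ÷ 2 = 3 years.)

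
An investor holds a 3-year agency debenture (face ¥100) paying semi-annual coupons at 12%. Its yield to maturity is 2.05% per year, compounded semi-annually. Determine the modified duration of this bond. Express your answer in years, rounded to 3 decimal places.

Periodic yield y = 0.01025. First find Macaulay duration:
  t   CF        PV=CF/(1+0.01025)^t    t·PV
  1         6.00         5.9391         5.9391
  2         6.00         5.8789        11.7577
  3         6.00         5.8192        17.4577
  4         6.00         5.7602        23.0407
  5         6.00         5.7017        28.5087
  6       106.00        99.7086       598.2517
  Σ                    128.8077       684.9556
P = 128.8077; Macaulay duration = 684.9556 / 128.8077 = 5.31766 half-year periods = 2.65883 years.
Modified duration = D_Mac / (1 + y) = 2.65883 / 1.01025 = 2.63185 years.

2.632 years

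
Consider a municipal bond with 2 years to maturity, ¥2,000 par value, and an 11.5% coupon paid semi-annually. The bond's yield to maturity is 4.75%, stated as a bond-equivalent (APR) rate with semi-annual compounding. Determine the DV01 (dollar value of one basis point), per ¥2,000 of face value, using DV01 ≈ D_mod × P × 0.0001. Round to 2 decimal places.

Periodic yield y = 0.02375.
  t   CF        PV=CF/(1+0.02375)^t    t·PV
  1       115.00       112.3321       112.3321
  2       115.00       109.7261       219.4522
  3       115.00       107.1806       321.5417
  4     2,115.00     1,925.4609     7,701.8438
  Σ                  2,254.6997     8,355.1698
P = 2,254.6997; D_Mac = 3.70567 half-year periods = 1.85283 yrs; D_mod = 1.80985 yrs.
DV01 ≈ 1.80985 × 2,254.6997 × 0.0001 = 0.408067.

¥0.41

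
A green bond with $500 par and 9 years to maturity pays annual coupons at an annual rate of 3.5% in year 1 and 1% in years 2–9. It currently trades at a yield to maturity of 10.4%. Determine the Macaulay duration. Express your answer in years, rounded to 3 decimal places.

8.092 years

Periodic yield y = 0.104. Discount each cash flow and weight by its year:
  t   CF        PV=CF/(1+0.104)^t    t·PV
  1        17.50        15.8514        15.8514
  2         5.00         4.1023         8.2047
  3         5.00         3.7159        11.1477
  4         5.00         3.3658        13.4634
  5         5.00         3.0488        15.2438
  6         5.00         2.7616        16.5694
  7         5.00         2.5014        17.5099
  8         5.00         2.2658        18.1262
  9       505.00       207.2859     1,865.5729
  Σ                    244.8989     1,981.6895
Price P = Σ PV = 244.8989.
Macaulay duration = Σ(t·PV) / P = 1,981.6895 / 244.8989 = 8.09187 years.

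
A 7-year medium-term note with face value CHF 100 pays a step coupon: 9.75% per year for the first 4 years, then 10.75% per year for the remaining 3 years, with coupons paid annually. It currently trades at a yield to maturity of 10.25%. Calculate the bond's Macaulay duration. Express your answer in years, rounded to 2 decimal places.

5.38 years

Periodic yield y = 0.1025. Discount each cash flow and weight by its year:
  t   CF        PV=CF/(1+0.1025)^t    t·PV
  1         9.75         8.8435         8.8435
  2         9.75         8.0213        16.0427
  3         9.75         7.2756        21.8268
  4         9.75         6.5992        26.3967
  5        10.75         6.5996        32.9978
  6        10.75         5.9860        35.9160
  7       110.75        55.9363       391.5539
  Σ                     99.2615       533.5776
Price P = Σ PV = 99.2615.
Macaulay duration = Σ(t·PV) / P = 533.5776 / 99.2615 = 5.37547 years.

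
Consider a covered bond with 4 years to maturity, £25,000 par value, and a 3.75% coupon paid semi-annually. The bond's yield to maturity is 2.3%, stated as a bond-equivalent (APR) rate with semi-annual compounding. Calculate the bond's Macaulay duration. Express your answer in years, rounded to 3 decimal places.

3.760 years

Periodic yield y = 0.0115. Discount each cash flow and weight by its period:
  t   CF        PV=CF/(1+0.0115)^t    t·PV
  1       468.75       463.4207       463.4207
  2       468.75       458.1519       916.3038
  3       468.75       452.9431     1,358.8292
  4       468.75       447.7934     1,791.1738
  5       468.75       442.7024     2,213.5118
  6       468.75       437.6692     2,626.0150
  7       468.75       432.6932     3,028.8524
  8    25,468.75    23,242.3766   185,939.0127
  Σ                 26,377.7504   198,337.1194
Price P = Σ PV = 26,377.7504.
Macaulay duration = Σ(t·PV) / P = 198,337.1194 / 26,377.7504 = 7.51911 half-year periods.
In years: 7.51911 / 2 = 3.75955 years.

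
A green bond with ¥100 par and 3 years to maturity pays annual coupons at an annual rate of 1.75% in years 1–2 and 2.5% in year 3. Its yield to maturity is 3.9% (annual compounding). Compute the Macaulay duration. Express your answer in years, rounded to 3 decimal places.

Periodic yield y = 0.039. Discount each cash flow and weight by its year:
  t   CF        PV=CF/(1+0.039)^t    t·PV
  1         1.75         1.6843         1.6843
  2         1.75         1.6211         3.2422
  3       102.50        91.3855       274.1565
  Σ                     94.6909       279.0829
Price P = Σ PV = 94.6909.
Macaulay duration = Σ(t·PV) / P = 279.0829 / 94.6909 = 2.94731 years.

2.947 years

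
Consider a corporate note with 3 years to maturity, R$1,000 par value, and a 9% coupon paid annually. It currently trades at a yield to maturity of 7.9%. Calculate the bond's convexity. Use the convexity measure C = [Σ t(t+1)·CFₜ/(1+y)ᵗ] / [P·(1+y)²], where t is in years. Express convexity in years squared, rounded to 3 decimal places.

9.223

With y = 0.079:
  t   CF        PV=CF/(1+0.079)^t    t·PV        t(t+1)·PV
  1        90.00        83.4106        83.4106         166.8211
  2        90.00        77.3036       154.6072         463.8215
  3     1,090.00       867.6851     2,603.0554      10,412.2218
  Σ                  1,028.3993     2,841.0732      11,042.8644
P = 1,028.3993.
Convexity = Σ t(t+1)·PV / [P·(1+y)²] = 11,042.8644 / (1,028.3993 × 1.164241) = 9.22310.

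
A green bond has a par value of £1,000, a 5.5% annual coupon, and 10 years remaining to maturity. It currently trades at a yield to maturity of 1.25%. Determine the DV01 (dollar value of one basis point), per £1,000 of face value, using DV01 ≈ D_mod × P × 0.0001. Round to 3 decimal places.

Periodic yield y = 0.0125.
  t   CF        PV=CF/(1+0.0125)^t    t·PV
  1        55.00        54.3210        54.3210
  2        55.00        53.6504       107.3007
  3        55.00        52.9880       158.9640
  4        55.00        52.3338       209.3353
  5        55.00        51.6877       258.4387
  6        55.00        51.0496       306.2977
  7        55.00        50.4194       352.9356
  8        55.00        49.7969       398.3753
  9        55.00        49.1821       442.6392
  10    1,055.00       931.7559     9,317.5588
  Σ                  1,397.1849    11,606.1664
P = 1,397.1849; D_Mac = 8.30682 yrs; D_mod = 8.20427 yrs.
DV01 ≈ 8.20427 × 1,397.1849 × 0.0001 = 1.146288.

£1.146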